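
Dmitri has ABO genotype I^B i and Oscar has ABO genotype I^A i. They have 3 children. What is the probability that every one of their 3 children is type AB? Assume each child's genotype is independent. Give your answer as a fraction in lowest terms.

1/64

ABO cross I^B i × I^A i → 1/4 O, 1/4 A, 1/4 B, 1/4 AB.
So P(type AB) = 1/4 per child.
All 3 independent: (1/4)^3 = 1/64.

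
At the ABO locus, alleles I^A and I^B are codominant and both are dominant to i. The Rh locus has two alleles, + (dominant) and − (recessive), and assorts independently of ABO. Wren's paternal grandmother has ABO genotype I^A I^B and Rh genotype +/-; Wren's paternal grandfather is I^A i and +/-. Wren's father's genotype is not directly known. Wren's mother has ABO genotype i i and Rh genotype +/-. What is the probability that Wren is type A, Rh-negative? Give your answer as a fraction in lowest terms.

Wren's father's ABO genotype from I^A I^B × I^A i: 1/4 I^A I^A, 1/4 I^A I^B, 1/4 I^A i, 1/4 I^B i.
Crossing each possibility with the mother i i and summing P(type A): 1/4·1 + 1/4·1/2 + 1/4·1/2 + 1/4·0 = 1/2.
Similarly for Rh via the father's Rh distribution: P(Rh-) = 1/4.
Independent loci: 1/2 × 1/4 = 1/8.

1/8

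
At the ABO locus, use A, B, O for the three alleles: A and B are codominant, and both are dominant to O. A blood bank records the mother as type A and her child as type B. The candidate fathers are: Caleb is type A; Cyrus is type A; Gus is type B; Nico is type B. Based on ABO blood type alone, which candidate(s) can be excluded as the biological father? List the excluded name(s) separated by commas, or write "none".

A candidate is excluded only if no genotype consistent with his phenotype could produce a type B child with a type A mother.
Caleb (type A): no genotype consistent with that phenotype can produce a type-B child with a type-A mother.
Cyrus (type A): no genotype consistent with that phenotype can produce a type-B child with a type-A mother.

Caleb, Cyrus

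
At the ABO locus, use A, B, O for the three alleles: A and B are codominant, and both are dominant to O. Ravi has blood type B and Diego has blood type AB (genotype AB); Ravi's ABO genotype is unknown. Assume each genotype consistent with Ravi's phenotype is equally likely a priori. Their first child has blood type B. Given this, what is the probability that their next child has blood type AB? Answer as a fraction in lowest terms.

3/8

Possible genotypes: Ravi ∈ {BB, BO}; Diego ∈ {AB}.
Weight each parental genotype pair by prior × P(type-B child):
  BB × AB: posterior weight 1/2; P(next child type AB) = 1/2.
  BO × AB: posterior weight 1/2; P(next child type AB) = 1/4.
Weighted sum = 3/8.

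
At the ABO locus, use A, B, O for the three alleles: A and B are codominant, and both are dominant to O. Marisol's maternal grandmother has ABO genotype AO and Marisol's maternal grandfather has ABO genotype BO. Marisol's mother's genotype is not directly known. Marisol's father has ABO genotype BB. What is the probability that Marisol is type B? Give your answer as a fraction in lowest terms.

Marisol's mother's ABO genotype from AO × BO: 1/4 AB, 1/4 AO, 1/4 BO, 1/4 OO.
Crossing each possibility with the father BB and summing P(type B): 1/4·1/2 + 1/4·1/2 + 1/4·1 + 1/4·1 = 3/4.

3/4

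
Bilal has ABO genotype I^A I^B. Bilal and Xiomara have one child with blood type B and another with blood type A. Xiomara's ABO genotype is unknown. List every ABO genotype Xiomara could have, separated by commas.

I^A I^B, I^A i, I^B i, i i

For each candidate genotype of Xiomara, check whether crossing it with I^A I^B can produce every observed child phenotype.
  I^A I^A → possible child types {A, AB} ✗
  I^A I^B → possible child types {A, B, AB} ✓
  I^A i → possible child types {A, B, AB} ✓
  I^B I^B → possible child types {B, AB} ✗
  I^B i → possible child types {A, B, AB} ✓
  i i → possible child types {A, B} ✓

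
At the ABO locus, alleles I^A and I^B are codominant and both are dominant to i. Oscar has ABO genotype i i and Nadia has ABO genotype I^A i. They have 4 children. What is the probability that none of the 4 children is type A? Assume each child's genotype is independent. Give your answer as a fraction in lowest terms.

ABO cross i i × I^A i → 1/2 O, 1/2 A.
So P(type A) = 1/2 per child.
P(not type A) = 1/2 for one child; (1/2)^4 = 1/16.

1/16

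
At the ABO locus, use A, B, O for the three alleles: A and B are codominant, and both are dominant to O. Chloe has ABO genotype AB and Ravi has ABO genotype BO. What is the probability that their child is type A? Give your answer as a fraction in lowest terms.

1/4

ABO cross AB × BO → offspring phenotypes: 1/4 A, 1/2 B, 1/4 AB.
So P(type A) = 1/4.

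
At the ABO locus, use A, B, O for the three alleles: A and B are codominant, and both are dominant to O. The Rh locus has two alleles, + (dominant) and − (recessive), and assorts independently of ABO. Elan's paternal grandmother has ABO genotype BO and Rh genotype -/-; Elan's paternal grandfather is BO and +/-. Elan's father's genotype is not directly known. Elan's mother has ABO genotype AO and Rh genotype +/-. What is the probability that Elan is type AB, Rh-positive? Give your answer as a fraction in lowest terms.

Elan's father's ABO genotype from BO × BO: 1/4 BB, 1/2 BO, 1/4 OO.
Crossing each possibility with the mother AO and summing P(type AB): 1/4·1/2 + 1/2·1/4 + 1/4·0 = 1/4.
Similarly for Rh via the father's Rh distribution: P(Rh+) = 5/8.
Independent loci: 1/4 × 5/8 = 5/32.

5/32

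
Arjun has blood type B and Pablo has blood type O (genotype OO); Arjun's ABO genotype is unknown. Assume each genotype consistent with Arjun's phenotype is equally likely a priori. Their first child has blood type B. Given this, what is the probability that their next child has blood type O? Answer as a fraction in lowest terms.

1/6

Possible genotypes: Arjun ∈ {BB, BO}; Pablo ∈ {OO}.
Weight each parental genotype pair by prior × P(type-B child):
  BB × OO: posterior weight 2/3; P(next child type O) = 0.
  BO × OO: posterior weight 1/3; P(next child type O) = 1/2.
Weighted sum = 1/6.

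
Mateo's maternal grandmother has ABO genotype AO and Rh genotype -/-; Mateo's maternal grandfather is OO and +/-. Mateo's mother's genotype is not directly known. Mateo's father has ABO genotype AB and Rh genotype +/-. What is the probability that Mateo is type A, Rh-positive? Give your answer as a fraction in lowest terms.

5/16

Mateo's mother's ABO genotype from AO × OO: 1/2 AO, 1/2 OO.
Crossing each possibility with the father AB and summing P(type A): 1/2·1/2 + 1/2·1/2 = 1/2.
Similarly for Rh via the mother's Rh distribution: P(Rh+) = 5/8.
Independent loci: 1/2 × 5/8 = 5/16.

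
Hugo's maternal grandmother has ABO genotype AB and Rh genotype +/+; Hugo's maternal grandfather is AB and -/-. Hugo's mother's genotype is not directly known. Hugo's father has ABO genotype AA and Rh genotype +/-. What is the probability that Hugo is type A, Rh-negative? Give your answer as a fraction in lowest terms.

1/8

Hugo's mother's ABO genotype from AB × AB: 1/4 AA, 1/2 AB, 1/4 BB.
Crossing each possibility with the father AA and summing P(type A): 1/4·1 + 1/2·1/2 + 1/4·0 = 1/2.
Similarly for Rh via the mother's Rh distribution: P(Rh-) = 1/4.
Independent loci: 1/2 × 1/4 = 1/8.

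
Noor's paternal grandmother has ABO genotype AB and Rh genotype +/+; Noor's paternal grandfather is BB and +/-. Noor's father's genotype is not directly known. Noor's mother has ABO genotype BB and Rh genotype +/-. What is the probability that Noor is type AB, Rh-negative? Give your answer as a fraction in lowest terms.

1/32

Noor's father's ABO genotype from AB × BB: 1/2 AB, 1/2 BB.
Crossing each possibility with the mother BB and summing P(type AB): 1/2·1/2 + 1/2·0 = 1/4.
Similarly for Rh via the father's Rh distribution: P(Rh-) = 1/8.
Independent loci: 1/4 × 1/8 = 1/32.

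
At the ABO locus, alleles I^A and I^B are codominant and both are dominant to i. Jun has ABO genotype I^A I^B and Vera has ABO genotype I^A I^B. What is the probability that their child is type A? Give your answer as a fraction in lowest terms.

1/4

ABO cross I^A I^B × I^A I^B → offspring phenotypes: 1/4 A, 1/4 B, 1/2 AB.
So P(type A) = 1/4.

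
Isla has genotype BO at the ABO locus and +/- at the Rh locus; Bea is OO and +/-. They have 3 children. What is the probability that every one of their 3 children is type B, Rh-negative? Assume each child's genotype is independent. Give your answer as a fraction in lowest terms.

ABO cross BO × OO → 1/2 O, 1/2 B.
Rh cross +/- × +/- → 3/4 Rh+, 1/4 Rh-; so P(type B, Rh-negative) = 1/2 × 1/4 = 1/8 per child.
All 3 independent: (1/8)^3 = 1/512.

1/512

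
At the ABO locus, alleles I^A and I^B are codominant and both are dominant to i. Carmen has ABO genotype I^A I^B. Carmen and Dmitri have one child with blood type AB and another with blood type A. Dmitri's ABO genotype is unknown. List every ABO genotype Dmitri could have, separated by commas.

For each candidate genotype of Dmitri, check whether crossing it with I^A I^B can produce every observed child phenotype.
  I^A I^A → possible child types {A, AB} ✓
  I^A I^B → possible child types {A, B, AB} ✓
  I^A i → possible child types {A, B, AB} ✓
  I^B I^B → possible child types {B, AB} ✗
  I^B i → possible child types {A, B, AB} ✓
  i i → possible child types {A, B} ✗

I^A I^A, I^A I^B, I^A i, I^B i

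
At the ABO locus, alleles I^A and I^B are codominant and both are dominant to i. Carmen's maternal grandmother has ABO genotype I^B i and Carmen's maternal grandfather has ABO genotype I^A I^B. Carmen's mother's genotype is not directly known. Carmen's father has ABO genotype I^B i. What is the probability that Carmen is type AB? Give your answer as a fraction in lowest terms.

1/8

Carmen's mother's ABO genotype from I^B i × I^A I^B: 1/4 I^A I^B, 1/4 I^A i, 1/4 I^B I^B, 1/4 I^B i.
Crossing each possibility with the father I^B i and summing P(type AB): 1/4·1/4 + 1/4·1/4 + 1/4·0 + 1/4·0 = 1/8.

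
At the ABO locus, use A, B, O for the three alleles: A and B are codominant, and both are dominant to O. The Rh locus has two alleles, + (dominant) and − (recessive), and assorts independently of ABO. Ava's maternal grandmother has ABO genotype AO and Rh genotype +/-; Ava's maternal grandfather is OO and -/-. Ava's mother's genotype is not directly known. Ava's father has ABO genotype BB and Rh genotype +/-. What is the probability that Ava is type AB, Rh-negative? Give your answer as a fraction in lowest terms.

Ava's mother's ABO genotype from AO × OO: 1/2 AO, 1/2 OO.
Crossing each possibility with the father BB and summing P(type AB): 1/2·1/2 + 1/2·0 = 1/4.
Similarly for Rh via the mother's Rh distribution: P(Rh-) = 3/8.
Independent loci: 1/4 × 3/8 = 3/32.

3/32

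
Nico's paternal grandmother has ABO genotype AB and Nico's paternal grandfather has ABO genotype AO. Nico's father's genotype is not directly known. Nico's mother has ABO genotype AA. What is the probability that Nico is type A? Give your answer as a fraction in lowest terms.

Nico's father's ABO genotype from AB × AO: 1/4 AA, 1/4 AB, 1/4 AO, 1/4 BO.
Crossing each possibility with the mother AA and summing P(type A): 1/4·1 + 1/4·1/2 + 1/4·1 + 1/4·1/2 = 3/4.

3/4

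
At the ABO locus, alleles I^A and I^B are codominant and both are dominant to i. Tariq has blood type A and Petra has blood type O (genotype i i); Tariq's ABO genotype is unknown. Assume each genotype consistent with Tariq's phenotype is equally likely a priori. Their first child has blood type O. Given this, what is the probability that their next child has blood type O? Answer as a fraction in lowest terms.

Possible genotypes: Tariq ∈ {I^A I^A, I^A i}; Petra ∈ {i i}.
Weight each parental genotype pair by prior × P(type-O child):
  I^A i × i i: posterior weight 1; P(next child type O) = 1/2.
Weighted sum = 1/2.

1/2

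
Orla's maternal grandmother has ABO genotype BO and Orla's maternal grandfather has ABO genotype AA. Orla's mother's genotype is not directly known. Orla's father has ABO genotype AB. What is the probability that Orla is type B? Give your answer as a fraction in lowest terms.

Orla's mother's ABO genotype from BO × AA: 1/2 AB, 1/2 AO.
Crossing each possibility with the father AB and summing P(type B): 1/2·1/4 + 1/2·1/4 = 1/4.

1/4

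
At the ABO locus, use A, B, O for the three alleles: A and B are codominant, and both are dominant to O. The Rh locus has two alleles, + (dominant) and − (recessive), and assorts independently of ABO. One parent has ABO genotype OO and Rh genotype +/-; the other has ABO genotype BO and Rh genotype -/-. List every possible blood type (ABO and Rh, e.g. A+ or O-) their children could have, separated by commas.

O+, O-, B+, B-

Gametes from OO × BO give offspring ABO genotypes BO, OO, i.e. phenotypes O, B.
Rh cross +/- × -/- → phenotypes Rh+, Rh-.
Combining independently: O+, O-, B+, B-.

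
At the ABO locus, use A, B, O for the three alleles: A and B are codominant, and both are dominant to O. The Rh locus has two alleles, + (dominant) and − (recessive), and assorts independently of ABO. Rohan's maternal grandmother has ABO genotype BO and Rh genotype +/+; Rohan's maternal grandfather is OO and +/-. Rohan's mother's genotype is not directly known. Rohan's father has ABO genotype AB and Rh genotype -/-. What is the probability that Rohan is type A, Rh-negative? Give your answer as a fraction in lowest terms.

Rohan's mother's ABO genotype from BO × OO: 1/2 BO, 1/2 OO.
Crossing each possibility with the father AB and summing P(type A): 1/2·1/4 + 1/2·1/2 = 3/8.
Similarly for Rh via the mother's Rh distribution: P(Rh-) = 1/4.
Independent loci: 3/8 × 1/4 = 3/32.

3/32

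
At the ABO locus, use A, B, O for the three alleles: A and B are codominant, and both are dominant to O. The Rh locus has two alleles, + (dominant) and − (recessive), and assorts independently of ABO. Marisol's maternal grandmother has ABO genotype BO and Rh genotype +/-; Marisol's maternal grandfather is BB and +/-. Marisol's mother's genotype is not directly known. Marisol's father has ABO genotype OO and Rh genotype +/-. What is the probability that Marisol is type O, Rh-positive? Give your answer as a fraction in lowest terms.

Marisol's mother's ABO genotype from BO × BB: 1/2 BB, 1/2 BO.
Crossing each possibility with the father OO and summing P(type O): 1/2·0 + 1/2·1/2 = 1/4.
Similarly for Rh via the mother's Rh distribution: P(Rh+) = 3/4.
Independent loci: 1/4 × 3/4 = 3/16.

3/16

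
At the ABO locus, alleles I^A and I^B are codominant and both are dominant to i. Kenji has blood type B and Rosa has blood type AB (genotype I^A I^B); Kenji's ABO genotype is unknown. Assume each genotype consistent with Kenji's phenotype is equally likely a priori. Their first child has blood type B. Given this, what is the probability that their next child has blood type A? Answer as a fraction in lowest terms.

1/8

Possible genotypes: Kenji ∈ {I^B I^B, I^B i}; Rosa ∈ {I^A I^B}.
Weight each parental genotype pair by prior × P(type-B child):
  I^B I^B × I^A I^B: posterior weight 1/2; P(next child type A) = 0.
  I^B i × I^A I^B: posterior weight 1/2; P(next child type A) = 1/4.
Weighted sum = 1/8.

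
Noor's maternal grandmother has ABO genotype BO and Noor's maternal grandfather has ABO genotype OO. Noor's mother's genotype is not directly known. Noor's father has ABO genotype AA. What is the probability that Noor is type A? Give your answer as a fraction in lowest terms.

3/4

Noor's mother's ABO genotype from BO × OO: 1/2 BO, 1/2 OO.
Crossing each possibility with the father AA and summing P(type A): 1/2·1/2 + 1/2·1 = 3/4.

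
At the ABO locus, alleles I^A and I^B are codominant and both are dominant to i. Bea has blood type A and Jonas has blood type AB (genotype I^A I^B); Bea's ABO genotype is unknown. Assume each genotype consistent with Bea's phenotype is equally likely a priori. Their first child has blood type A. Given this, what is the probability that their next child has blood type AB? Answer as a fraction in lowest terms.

3/8

Possible genotypes: Bea ∈ {I^A I^A, I^A i}; Jonas ∈ {I^A I^B}.
Weight each parental genotype pair by prior × P(type-A child):
  I^A I^A × I^A I^B: posterior weight 1/2; P(next child type AB) = 1/2.
  I^A i × I^A I^B: posterior weight 1/2; P(next child type AB) = 1/4.
Weighted sum = 3/8.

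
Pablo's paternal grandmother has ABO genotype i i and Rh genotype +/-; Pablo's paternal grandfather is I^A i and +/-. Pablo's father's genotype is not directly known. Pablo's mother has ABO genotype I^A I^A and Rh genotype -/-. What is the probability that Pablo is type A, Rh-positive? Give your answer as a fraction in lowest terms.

1/2

Pablo's father's ABO genotype from i i × I^A i: 1/2 I^A i, 1/2 i i.
Crossing each possibility with the mother I^A I^A and summing P(type A): 1/2·1 + 1/2·1 = 1.
Similarly for Rh via the father's Rh distribution: P(Rh+) = 1/2.
Independent loci: 1 × 1/2 = 1/2.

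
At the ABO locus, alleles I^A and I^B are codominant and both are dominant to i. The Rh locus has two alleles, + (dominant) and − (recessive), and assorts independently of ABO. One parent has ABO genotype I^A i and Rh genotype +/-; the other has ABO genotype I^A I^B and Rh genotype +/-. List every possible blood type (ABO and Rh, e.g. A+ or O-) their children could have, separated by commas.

Gametes from I^A i × I^A I^B give offspring ABO genotypes I^A I^A, I^A I^B, I^A i, I^B i, i.e. phenotypes A, B, AB.
Rh cross +/- × +/- → phenotypes Rh+, Rh-.
Combining independently: A+, A-, B+, B-, AB+, AB-.

A+, A-, B+, B-, AB+, AB-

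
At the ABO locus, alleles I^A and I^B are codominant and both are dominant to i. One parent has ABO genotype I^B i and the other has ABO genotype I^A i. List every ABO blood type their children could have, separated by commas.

O, A, B, AB

Gametes from I^B i × I^A i give offspring ABO genotypes I^A I^B, I^A i, I^B i, i i, i.e. phenotypes O, A, B, AB.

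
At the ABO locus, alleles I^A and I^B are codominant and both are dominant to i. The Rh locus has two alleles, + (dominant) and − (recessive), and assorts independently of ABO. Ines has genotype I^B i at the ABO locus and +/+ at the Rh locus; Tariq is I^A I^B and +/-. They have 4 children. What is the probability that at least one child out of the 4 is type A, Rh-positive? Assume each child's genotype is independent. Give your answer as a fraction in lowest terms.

ABO cross I^B i × I^A I^B → 1/4 A, 1/2 B, 1/4 AB.
Rh cross +/+ × +/- → 1 Rh+; so P(type A, Rh-positive) = 1/4 × 1 = 1/4 per child.
P(none) = (3/4)^4 = 81/256; P(at least one) = 1 − 81/256 = 175/256.

175/256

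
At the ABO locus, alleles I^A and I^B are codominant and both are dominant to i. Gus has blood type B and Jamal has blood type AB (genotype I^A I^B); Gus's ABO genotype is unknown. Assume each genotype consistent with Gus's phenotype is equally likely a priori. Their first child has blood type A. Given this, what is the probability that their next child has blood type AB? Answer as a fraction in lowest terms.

Possible genotypes: Gus ∈ {I^B I^B, I^B i}; Jamal ∈ {I^A I^B}.
Weight each parental genotype pair by prior × P(type-A child):
  I^B i × I^A I^B: posterior weight 1; P(next child type AB) = 1/4.
Weighted sum = 1/4.

1/4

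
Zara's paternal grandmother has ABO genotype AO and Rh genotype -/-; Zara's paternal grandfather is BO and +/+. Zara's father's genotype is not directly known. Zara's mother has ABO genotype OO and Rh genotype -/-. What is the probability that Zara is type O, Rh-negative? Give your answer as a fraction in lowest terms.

Zara's father's ABO genotype from AO × BO: 1/4 AB, 1/4 AO, 1/4 BO, 1/4 OO.
Crossing each possibility with the mother OO and summing P(type O): 1/4·0 + 1/4·1/2 + 1/4·1/2 + 1/4·1 = 1/2.
Similarly for Rh via the father's Rh distribution: P(Rh-) = 1/2.
Independent loci: 1/2 × 1/2 = 1/4.

1/4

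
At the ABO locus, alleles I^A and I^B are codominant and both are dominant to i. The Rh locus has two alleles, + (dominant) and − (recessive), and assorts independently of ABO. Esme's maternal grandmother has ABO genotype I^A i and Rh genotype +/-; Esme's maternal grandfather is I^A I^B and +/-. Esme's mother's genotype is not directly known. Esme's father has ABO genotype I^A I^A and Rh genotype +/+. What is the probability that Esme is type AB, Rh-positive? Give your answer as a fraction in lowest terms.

Esme's mother's ABO genotype from I^A i × I^A I^B: 1/4 I^A I^A, 1/4 I^A I^B, 1/4 I^A i, 1/4 I^B i.
Crossing each possibility with the father I^A I^A and summing P(type AB): 1/4·0 + 1/4·1/2 + 1/4·0 + 1/4·1/2 = 1/4.
Similarly for Rh via the mother's Rh distribution: P(Rh+) = 1.
Independent loci: 1/4 × 1 = 1/4.

1/4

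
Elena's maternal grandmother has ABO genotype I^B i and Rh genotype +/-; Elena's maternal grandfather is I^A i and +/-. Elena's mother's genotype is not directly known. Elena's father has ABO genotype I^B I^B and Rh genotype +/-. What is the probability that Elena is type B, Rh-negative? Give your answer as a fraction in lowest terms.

3/16

Elena's mother's ABO genotype from I^B i × I^A i: 1/4 I^A I^B, 1/4 I^A i, 1/4 I^B i, 1/4 i i.
Crossing each possibility with the father I^B I^B and summing P(type B): 1/4·1/2 + 1/4·1/2 + 1/4·1 + 1/4·1 = 3/4.
Similarly for Rh via the mother's Rh distribution: P(Rh-) = 1/4.
Independent loci: 3/4 × 1/4 = 3/16.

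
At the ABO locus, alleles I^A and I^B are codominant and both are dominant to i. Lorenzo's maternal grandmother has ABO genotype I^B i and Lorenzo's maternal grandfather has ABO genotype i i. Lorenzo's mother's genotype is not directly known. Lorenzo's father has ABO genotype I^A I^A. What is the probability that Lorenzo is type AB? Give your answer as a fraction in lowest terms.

Lorenzo's mother's ABO genotype from I^B i × i i: 1/2 I^B i, 1/2 i i.
Crossing each possibility with the father I^A I^A and summing P(type AB): 1/2·1/2 + 1/2·0 = 1/4.

1/4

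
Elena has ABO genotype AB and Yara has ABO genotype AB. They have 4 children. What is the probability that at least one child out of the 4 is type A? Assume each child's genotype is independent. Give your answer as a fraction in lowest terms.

175/256

ABO cross AB × AB → 1/4 A, 1/4 B, 1/2 AB.
So P(type A) = 1/4 per child.
P(none) = (3/4)^4 = 81/256; P(at least one) = 1 − 81/256 = 175/256.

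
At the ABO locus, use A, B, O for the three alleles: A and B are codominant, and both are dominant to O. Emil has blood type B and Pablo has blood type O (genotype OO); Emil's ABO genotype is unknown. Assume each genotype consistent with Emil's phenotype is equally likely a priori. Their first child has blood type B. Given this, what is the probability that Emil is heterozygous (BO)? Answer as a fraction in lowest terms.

Possible genotypes: Emil ∈ {BB, BO}; Pablo ∈ {OO}.
Weight each parental genotype pair by prior × P(type-B child):
  BB × OO: posterior weight 2/3.
  BO × OO: posterior weight 1/3.
Sum the posterior weight over pairs where Emil is BO: 1/3.

1/3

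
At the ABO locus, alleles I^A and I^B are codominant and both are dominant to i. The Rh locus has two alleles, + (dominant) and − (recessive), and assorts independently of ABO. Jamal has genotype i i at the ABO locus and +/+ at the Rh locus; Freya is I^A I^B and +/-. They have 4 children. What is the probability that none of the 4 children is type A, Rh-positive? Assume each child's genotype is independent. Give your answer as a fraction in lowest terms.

ABO cross i i × I^A I^B → 1/2 A, 1/2 B.
Rh cross +/+ × +/- → 1 Rh+; so P(type A, Rh-positive) = 1/2 × 1 = 1/2 per child.
P(not type A, Rh-positive) = 1/2 for one child; (1/2)^4 = 1/16.

1/16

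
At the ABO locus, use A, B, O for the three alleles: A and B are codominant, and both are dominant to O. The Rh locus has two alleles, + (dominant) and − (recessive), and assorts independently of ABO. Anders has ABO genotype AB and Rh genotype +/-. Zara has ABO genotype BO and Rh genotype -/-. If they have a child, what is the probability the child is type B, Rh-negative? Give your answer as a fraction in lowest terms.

ABO cross AB × BO → offspring phenotypes: 1/4 A, 1/2 B, 1/4 AB.
Rh cross +/- × -/- → 1/2 Rh+, 1/2 Rh-.
Independent loci: P(type B, Rh-negative) = 1/2 × 1/2 = 1/4.

1/4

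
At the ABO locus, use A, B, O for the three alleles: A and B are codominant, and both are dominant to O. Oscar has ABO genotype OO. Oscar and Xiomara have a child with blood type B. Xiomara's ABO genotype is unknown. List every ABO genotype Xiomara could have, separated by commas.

For each candidate genotype of Xiomara, check whether crossing it with OO can produce every observed child phenotype.
  AA → possible child types {A} ✗
  AB → possible child types {A, B} ✓
  AO → possible child types {O, A} ✗
  BB → possible child types {B} ✓
  BO → possible child types {O, B} ✓
  OO → possible child types {O} ✗

AB, BB, BO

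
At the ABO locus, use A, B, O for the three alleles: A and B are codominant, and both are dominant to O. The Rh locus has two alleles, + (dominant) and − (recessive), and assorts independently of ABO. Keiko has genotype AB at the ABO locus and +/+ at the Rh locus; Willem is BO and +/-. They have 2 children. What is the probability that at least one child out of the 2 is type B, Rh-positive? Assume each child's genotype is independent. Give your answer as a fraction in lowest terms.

ABO cross AB × BO → 1/4 A, 1/2 B, 1/4 AB.
Rh cross +/+ × +/- → 1 Rh+; so P(type B, Rh-positive) = 1/2 × 1 = 1/2 per child.
P(none) = (1/2)^2 = 1/4; P(at least one) = 1 − 1/4 = 3/4.

3/4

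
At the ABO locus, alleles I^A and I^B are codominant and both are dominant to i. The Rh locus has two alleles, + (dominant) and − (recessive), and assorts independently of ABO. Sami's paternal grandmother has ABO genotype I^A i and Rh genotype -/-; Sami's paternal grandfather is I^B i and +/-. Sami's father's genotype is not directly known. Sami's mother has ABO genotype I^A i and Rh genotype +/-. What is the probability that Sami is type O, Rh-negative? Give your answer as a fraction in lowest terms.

3/32

Sami's father's ABO genotype from I^A i × I^B i: 1/4 I^A I^B, 1/4 I^A i, 1/4 I^B i, 1/4 i i.
Crossing each possibility with the mother I^A i and summing P(type O): 1/4·0 + 1/4·1/4 + 1/4·1/4 + 1/4·1/2 = 1/4.
Similarly for Rh via the father's Rh distribution: P(Rh-) = 3/8.
Independent loci: 1/4 × 3/8 = 3/32.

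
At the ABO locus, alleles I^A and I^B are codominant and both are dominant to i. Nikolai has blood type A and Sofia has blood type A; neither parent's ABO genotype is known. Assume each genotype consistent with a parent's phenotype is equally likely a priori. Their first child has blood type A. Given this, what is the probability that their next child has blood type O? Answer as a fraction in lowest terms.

1/20

Possible genotypes: Nikolai ∈ {I^A I^A, I^A i}; Sofia ∈ {I^A I^A, I^A i}.
Weight each parental genotype pair by prior × P(type-A child):
  I^A I^A × I^A I^A: posterior weight 4/15; P(next child type O) = 0.
  I^A I^A × I^A i: posterior weight 4/15; P(next child type O) = 0.
  I^A i × I^A I^A: posterior weight 4/15; P(next child type O) = 0.
  I^A i × I^A i: posterior weight 1/5; P(next child type O) = 1/4.
Weighted sum = 1/20.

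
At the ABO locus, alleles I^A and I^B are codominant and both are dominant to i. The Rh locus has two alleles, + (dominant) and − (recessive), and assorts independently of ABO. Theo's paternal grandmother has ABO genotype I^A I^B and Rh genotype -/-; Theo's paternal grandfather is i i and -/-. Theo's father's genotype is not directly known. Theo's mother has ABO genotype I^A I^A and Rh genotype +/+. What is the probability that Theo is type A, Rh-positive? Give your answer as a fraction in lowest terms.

3/4

Theo's father's ABO genotype from I^A I^B × i i: 1/2 I^A i, 1/2 I^B i.
Crossing each possibility with the mother I^A I^A and summing P(type A): 1/2·1 + 1/2·1/2 = 3/4.
Similarly for Rh via the father's Rh distribution: P(Rh+) = 1.
Independent loci: 3/4 × 1 = 3/4.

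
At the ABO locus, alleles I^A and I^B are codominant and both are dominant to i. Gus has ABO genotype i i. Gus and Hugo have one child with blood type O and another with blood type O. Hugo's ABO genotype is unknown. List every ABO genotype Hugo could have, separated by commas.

For each candidate genotype of Hugo, check whether crossing it with i i can produce every observed child phenotype.
  I^A I^A → possible child types {A} ✗
  I^A I^B → possible child types {A, B} ✗
  I^A i → possible child types {O, A} ✓
  I^B I^B → possible child types {B} ✗
  I^B i → possible child types {O, B} ✓
  i i → possible child types {O} ✓

I^A i, I^B i, i i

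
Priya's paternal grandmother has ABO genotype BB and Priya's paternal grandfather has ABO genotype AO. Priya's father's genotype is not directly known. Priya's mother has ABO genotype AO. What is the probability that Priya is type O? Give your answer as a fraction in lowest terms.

Priya's father's ABO genotype from BB × AO: 1/2 AB, 1/2 BO.
Crossing each possibility with the mother AO and summing P(type O): 1/2·0 + 1/2·1/4 = 1/8.

1/8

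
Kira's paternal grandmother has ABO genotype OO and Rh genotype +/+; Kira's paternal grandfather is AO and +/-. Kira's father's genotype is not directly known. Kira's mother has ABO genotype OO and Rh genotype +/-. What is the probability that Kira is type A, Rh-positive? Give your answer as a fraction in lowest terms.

Kira's father's ABO genotype from OO × AO: 1/2 AO, 1/2 OO.
Crossing each possibility with the mother OO and summing P(type A): 1/2·1/2 + 1/2·0 = 1/4.
Similarly for Rh via the father's Rh distribution: P(Rh+) = 7/8.
Independent loci: 1/4 × 7/8 = 7/32.

7/32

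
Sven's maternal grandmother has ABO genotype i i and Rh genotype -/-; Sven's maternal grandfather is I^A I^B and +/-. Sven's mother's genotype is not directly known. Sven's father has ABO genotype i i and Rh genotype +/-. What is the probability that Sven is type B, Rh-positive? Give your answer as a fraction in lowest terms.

Sven's mother's ABO genotype from i i × I^A I^B: 1/2 I^A i, 1/2 I^B i.
Crossing each possibility with the father i i and summing P(type B): 1/2·0 + 1/2·1/2 = 1/4.
Similarly for Rh via the mother's Rh distribution: P(Rh+) = 5/8.
Independent loci: 1/4 × 5/8 = 5/32.

5/32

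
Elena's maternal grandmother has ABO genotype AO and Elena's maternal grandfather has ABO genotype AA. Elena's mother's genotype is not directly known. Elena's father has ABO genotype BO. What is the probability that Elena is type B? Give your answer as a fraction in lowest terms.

Elena's mother's ABO genotype from AO × AA: 1/2 AA, 1/2 AO.
Crossing each possibility with the father BO and summing P(type B): 1/2·0 + 1/2·1/4 = 1/8.

1/8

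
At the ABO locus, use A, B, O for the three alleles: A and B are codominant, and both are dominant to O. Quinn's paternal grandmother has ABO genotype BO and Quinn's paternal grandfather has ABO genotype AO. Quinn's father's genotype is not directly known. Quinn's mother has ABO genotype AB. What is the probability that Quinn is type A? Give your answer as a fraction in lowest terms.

3/8

Quinn's father's ABO genotype from BO × AO: 1/4 AB, 1/4 AO, 1/4 BO, 1/4 OO.
Crossing each possibility with the mother AB and summing P(type A): 1/4·1/4 + 1/4·1/2 + 1/4·1/4 + 1/4·1/2 = 3/8.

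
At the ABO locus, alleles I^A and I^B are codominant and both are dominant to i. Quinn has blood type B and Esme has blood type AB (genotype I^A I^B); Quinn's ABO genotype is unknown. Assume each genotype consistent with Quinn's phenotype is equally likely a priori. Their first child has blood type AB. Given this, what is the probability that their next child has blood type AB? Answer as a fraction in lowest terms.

Possible genotypes: Quinn ∈ {I^B I^B, I^B i}; Esme ∈ {I^A I^B}.
Weight each parental genotype pair by prior × P(type-AB child):
  I^B I^B × I^A I^B: posterior weight 2/3; P(next child type AB) = 1/2.
  I^B i × I^A I^B: posterior weight 1/3; P(next child type AB) = 1/4.
Weighted sum = 5/12.

5/12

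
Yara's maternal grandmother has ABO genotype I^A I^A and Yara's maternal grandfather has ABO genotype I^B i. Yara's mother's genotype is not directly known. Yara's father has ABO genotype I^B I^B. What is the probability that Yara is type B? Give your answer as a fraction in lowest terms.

1/2

Yara's mother's ABO genotype from I^A I^A × I^B i: 1/2 I^A I^B, 1/2 I^A i.
Crossing each possibility with the father I^B I^B and summing P(type B): 1/2·1/2 + 1/2·1/2 = 1/2.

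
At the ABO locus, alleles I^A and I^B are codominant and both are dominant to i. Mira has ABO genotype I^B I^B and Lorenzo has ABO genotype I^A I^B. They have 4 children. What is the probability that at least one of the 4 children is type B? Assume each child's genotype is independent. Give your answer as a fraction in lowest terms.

ABO cross I^B I^B × I^A I^B → 1/2 B, 1/2 AB.
So P(type B) = 1/2 per child.
P(none) = (1/2)^4 = 1/16; P(at least one) = 1 − 1/16 = 15/16.

15/16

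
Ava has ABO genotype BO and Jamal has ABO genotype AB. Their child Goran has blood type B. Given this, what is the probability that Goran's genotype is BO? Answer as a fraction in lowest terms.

Cross BO × AB → 1/4 AB, 1/4 AO, 1/4 BB, 1/4 BO.
Type-B genotypes among offspring: BB (1/4), BO (1/4); total 1/2.
P(BO | type B) = (1/4) / (1/2) = 1/2.

1/2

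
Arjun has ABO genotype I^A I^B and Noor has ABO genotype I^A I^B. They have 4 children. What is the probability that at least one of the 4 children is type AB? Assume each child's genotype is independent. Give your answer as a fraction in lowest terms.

ABO cross I^A I^B × I^A I^B → 1/4 A, 1/4 B, 1/2 AB.
So P(type AB) = 1/2 per child.
P(none) = (1/2)^4 = 1/16; P(at least one) = 1 − 1/16 = 15/16.

15/16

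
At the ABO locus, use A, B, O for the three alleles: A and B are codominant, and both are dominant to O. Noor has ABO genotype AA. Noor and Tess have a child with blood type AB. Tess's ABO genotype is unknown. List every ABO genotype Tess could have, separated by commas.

For each candidate genotype of Tess, check whether crossing it with AA can produce every observed child phenotype.
  AA → possible child types {A} ✗
  AB → possible child types {A, AB} ✓
  AO → possible child types {A} ✗
  BB → possible child types {AB} ✓
  BO → possible child types {A, AB} ✓
  OO → possible child types {A} ✗

AB, BB, BO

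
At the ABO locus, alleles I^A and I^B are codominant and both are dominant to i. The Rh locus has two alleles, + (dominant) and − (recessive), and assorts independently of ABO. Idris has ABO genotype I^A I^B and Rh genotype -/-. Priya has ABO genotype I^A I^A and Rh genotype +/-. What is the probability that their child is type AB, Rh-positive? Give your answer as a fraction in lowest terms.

ABO cross I^A I^B × I^A I^A → offspring phenotypes: 1/2 A, 1/2 AB.
Rh cross -/- × +/- → 1/2 Rh+, 1/2 Rh-.
Independent loci: P(type AB, Rh-positive) = 1/2 × 1/2 = 1/4.

1/4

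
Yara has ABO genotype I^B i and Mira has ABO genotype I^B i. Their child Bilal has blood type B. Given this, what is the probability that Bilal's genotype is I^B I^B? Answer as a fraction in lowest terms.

Cross I^B i × I^B i → 1/4 I^B I^B, 1/2 I^B i, 1/4 i i.
Type-B genotypes among offspring: I^B I^B (1/4), I^B i (1/2); total 3/4.
P(I^B I^B | type B) = (1/4) / (3/4) = 1/3.

1/3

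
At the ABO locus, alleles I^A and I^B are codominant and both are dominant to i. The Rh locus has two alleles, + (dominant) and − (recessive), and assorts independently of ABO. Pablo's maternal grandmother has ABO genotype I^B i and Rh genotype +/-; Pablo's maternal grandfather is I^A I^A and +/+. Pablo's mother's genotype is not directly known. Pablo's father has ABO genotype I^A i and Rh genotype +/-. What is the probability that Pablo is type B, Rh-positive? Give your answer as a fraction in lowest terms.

Pablo's mother's ABO genotype from I^B i × I^A I^A: 1/2 I^A I^B, 1/2 I^A i.
Crossing each possibility with the father I^A i and summing P(type B): 1/2·1/4 + 1/2·0 = 1/8.
Similarly for Rh via the mother's Rh distribution: P(Rh+) = 7/8.
Independent loci: 1/8 × 7/8 = 7/64.

7/64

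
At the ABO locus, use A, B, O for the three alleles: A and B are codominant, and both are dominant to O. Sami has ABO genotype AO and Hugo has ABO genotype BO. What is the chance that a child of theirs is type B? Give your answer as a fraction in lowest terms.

1/4

ABO cross AO × BO → offspring phenotypes: 1/4 O, 1/4 A, 1/4 B, 1/4 AB.
So P(type B) = 1/4.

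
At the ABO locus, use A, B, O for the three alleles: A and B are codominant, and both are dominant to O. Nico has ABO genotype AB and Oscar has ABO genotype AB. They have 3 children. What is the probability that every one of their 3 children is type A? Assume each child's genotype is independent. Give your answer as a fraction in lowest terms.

1/64

ABO cross AB × AB → 1/4 A, 1/4 B, 1/2 AB.
So P(type A) = 1/4 per child.
All 3 independent: (1/4)^3 = 1/64.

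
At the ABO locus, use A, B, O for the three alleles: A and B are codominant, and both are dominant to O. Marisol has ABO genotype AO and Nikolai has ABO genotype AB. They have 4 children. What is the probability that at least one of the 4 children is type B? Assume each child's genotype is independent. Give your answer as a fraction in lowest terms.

ABO cross AO × AB → 1/2 A, 1/4 B, 1/4 AB.
So P(type B) = 1/4 per child.
P(none) = (3/4)^4 = 81/256; P(at least one) = 1 − 81/256 = 175/256.

175/256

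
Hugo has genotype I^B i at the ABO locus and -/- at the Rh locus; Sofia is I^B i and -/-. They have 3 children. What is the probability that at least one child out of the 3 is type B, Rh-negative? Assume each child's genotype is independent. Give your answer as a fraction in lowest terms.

63/64

ABO cross I^B i × I^B i → 1/4 O, 3/4 B.
Rh cross -/- × -/- → 1 Rh-; so P(type B, Rh-negative) = 3/4 × 1 = 3/4 per child.
P(none) = (1/4)^3 = 1/64; P(at least one) = 1 − 1/64 = 63/64.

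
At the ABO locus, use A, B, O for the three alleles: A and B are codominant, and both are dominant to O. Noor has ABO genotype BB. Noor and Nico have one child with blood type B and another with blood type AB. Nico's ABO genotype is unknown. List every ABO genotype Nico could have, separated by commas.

AB, AO

For each candidate genotype of Nico, check whether crossing it with BB can produce every observed child phenotype.
  AA → possible child types {AB} ✗
  AB → possible child types {B, AB} ✓
  AO → possible child types {B, AB} ✓
  BB → possible child types {B} ✗
  BO → possible child types {B} ✗
  OO → possible child types {B} ✗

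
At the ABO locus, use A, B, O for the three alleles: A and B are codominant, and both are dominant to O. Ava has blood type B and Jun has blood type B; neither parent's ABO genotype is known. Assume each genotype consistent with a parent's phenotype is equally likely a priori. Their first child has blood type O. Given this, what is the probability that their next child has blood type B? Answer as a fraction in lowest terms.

3/4

Possible genotypes: Ava ∈ {BB, BO}; Jun ∈ {BB, BO}.
Weight each parental genotype pair by prior × P(type-O child):
  BO × BO: posterior weight 1; P(next child type B) = 3/4.
Weighted sum = 3/4.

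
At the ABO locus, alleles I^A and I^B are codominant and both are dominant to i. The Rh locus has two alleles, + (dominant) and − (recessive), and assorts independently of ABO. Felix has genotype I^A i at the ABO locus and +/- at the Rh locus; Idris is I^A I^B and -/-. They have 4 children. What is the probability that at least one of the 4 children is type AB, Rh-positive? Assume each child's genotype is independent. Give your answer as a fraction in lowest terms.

1695/4096

ABO cross I^A i × I^A I^B → 1/2 A, 1/4 B, 1/4 AB.
Rh cross +/- × -/- → 1/2 Rh+, 1/2 Rh-; so P(type AB, Rh-positive) = 1/4 × 1/2 = 1/8 per child.
P(none) = (7/8)^4 = 2401/4096; P(at least one) = 1 − 2401/4096 = 1695/4096.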